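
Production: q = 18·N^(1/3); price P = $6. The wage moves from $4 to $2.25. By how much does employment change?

ΔN = 37

From P·MP_N = w with MP_N = 6·N^(-2/3), the labor demand is N(w) = (36/w)^(3/2).
At w = 4: N = 27. At w = 2.25: N = 64.
ΔN = 64 − 27 = 37.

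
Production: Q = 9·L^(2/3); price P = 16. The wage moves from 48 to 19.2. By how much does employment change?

ΔL = 117

From P·MP_L = w with MP_L = 6·L^(-1/3), the labor demand is L(w) = (96/w)^(3).
At w = 48: L = 8. At w = 19.2: L = 125.
ΔL = 125 − 8 = 117.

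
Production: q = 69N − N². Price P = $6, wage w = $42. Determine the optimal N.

The marginal product of N is MP_N = 69 − 2N.
A price-taking firm hires until the value of the marginal product equals the wage: P·MP_N = w, so 6·(69 − 2N) = 42.
Then 69 − 2N = 7, giving N = 31.

N* = 31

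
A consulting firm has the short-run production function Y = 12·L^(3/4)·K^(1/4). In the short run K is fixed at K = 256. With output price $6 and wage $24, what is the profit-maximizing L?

L* = 6561

With K = 256, MP_L = (3/4)·12·L^(-1/4)·256^(1/4) = 36·L^(-1/4).
Profit maximization for a price taker requires P·MP_L = w: 6·36·L^(-1/4) = 24.
So L^(-1/4) = 1/9, which gives L = 6561.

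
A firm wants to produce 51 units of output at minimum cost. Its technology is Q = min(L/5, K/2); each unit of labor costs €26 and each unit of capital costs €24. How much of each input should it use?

With a fixed-proportions technology, the cost-minimizing bundle uses no slack in either input: L/5 = K/2 = Q.
So L = 5·51 = 255 and K = 2·51 = 102.

L* = 255, K* = 102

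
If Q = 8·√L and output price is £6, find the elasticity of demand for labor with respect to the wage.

ε = -2

MP_L = (1/2)·8·L^(-1/2), so P·MP_L = w gives 24·L^(-1/2) = w.
Solving, L(w) = (24/w)^(2). This is a constant-elasticity form: L ∝ w^(−2), so ε = −2.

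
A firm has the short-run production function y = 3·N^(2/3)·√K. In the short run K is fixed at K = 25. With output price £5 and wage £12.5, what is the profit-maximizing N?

N* = 64

With K = 25, MP_N = (2/3)·3·N^(-1/3)·25^(1/2) = 10·N^(-1/3).
Profit maximization for a price taker requires P·MP_N = w: 5·10·N^(-1/3) = 12.5.
So N^(-1/3) = 0.25, which gives N = 64.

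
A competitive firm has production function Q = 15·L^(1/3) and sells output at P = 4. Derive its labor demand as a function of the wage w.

L(w) = (20/w)^(3/2)

MP_L = (1/3)·15·L^(-2/3) = 5·L^(-2/3).
Setting P·MP_L = w: 20·L^(-2/3) = w.
Solving for L: L^(-2/3) = w/20, so L = (20/w)^(3/2).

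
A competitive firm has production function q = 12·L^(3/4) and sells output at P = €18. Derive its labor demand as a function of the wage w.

MP_L = (3/4)·12·L^(-1/4) = 9·L^(-1/4).
Setting P·MP_L = w: 162·L^(-1/4) = w.
Solving for L: L^(-1/4) = w/162, so L = (162/w)^(4).

L(w) = (162/w)^(4)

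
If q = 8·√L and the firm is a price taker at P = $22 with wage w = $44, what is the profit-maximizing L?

MP_L = (1/2)·8·L^(-1/2) = 4·L^(-1/2).
Profit maximization for a price taker requires P·MP_L = w: 22·4·L^(-1/2) = 44.
So L^(-1/2) = 0.5, which gives L = 4.

L* = 4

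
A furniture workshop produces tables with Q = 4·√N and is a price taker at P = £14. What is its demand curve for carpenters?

N(w) = 784/w²

MP_N = (1/2)·4·N^(-1/2) = 2·N^(-1/2).
Setting P·MP_N = w: 28·N^(-1/2) = w.
Solving for N: N^(-1/2) = w/28, so N = (28/w)^(2).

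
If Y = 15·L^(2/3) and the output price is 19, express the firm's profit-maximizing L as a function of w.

MP_L = (2/3)·15·L^(-1/3) = 10·L^(-1/3).
Setting P·MP_L = w: 190·L^(-1/3) = w.
Solving for L: L^(-1/3) = w/190, so L = (190/w)^(3).

L(w) = 6859000/w³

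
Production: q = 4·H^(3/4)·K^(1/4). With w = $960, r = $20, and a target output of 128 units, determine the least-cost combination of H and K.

Cost minimization requires the marginal rate of technical substitution to equal the input-price ratio: MP_H/MP_K = w/r.
Here MP_H/MP_K = (3/4)·(K/H)/(1/4) = 3·(K/H). Setting this equal to 960/20 = 48 gives K = 16H.
Substituting into q = 128: 4·H^(3/4)·(16H)^(1/4) = 128.
Solving, H = 16 and K = 256.

H* = 16, K* = 256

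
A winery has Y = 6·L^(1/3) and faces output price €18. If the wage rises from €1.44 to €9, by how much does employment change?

From P·MP_L = w with MP_L = 2·L^(-2/3), the labor demand is L(w) = (36/w)^(3/2).
At w = 1.44: L = 125. At w = 9: L = 8.
ΔL = 8 − 125 = -117.

ΔL = -117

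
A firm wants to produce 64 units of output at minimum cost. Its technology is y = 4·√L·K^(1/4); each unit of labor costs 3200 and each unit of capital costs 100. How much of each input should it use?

Cost minimization requires the marginal rate of technical substitution to equal the input-price ratio: MP_L/MP_K = w/r.
Here MP_L/MP_K = (1/2)·(K/L)/(1/4) = 2·(K/L). Setting this equal to 3200/100 = 32 gives K = 16L.
Substituting into y = 64: 4·L^(1/2)·(16L)^(1/4) = 64.
Solving, L = 16 and K = 256.

L* = 16, K* = 256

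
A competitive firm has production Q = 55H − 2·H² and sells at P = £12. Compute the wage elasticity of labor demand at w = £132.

From P·MP_H = w with MP_H = 55 − 4H, labor demand is H(w) = (55 − w/12)/4.
dH/dw = −1/(48) = -1/48.
At w = 132, H = 11, so ε = (dH/dw)·(w/H) = (-1/48)·(132/11) = -0.25.

ε = -0.25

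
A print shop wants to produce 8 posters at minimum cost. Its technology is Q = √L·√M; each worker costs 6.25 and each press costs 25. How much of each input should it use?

L* = 16, M* = 4

Cost minimization requires the marginal rate of technical substitution to equal the input-price ratio: MP_L/MP_M = w/r.
Here MP_L/MP_M = (1/2)·(M/L)/(1/2) = (M/L). Setting this equal to 6.25/25 = 0.25 gives M = 0.25L.
Substituting into Q = 8: L^(1/2)·(0.25L)^(1/2) = 8.
Solving, L = 16 and M = 4.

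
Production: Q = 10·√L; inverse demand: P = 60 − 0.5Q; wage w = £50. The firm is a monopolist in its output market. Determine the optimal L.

Marginal revenue from the inverse demand is MR = 60 − Q.
The marginal product is MP_L = 5·L^(-1/2).
A monopolist hires until marginal revenue product equals the wage: MR·MP_L = w.
At L, Q = 10·√L. Substituting and solving: (60 − 10·√L)·5·L^(-1/2) = 50 gives L = 9.

L* = 9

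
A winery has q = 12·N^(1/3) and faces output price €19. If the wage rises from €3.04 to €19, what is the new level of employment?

From P·MP_N = w with MP_N = 4·N^(-2/3), the labor demand is N(w) = (76/w)^(3/2).
At w = 3.04: N = 125. At w = 19: N = 8.

N* = 8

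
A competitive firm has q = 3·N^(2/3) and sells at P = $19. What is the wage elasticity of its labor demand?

MP_N = (2/3)·3·N^(-1/3), so P·MP_N = w gives 38·N^(-1/3) = w.
Solving, N(w) = (38/w)^(3). This is a constant-elasticity form: N ∝ w^(−3), so ε = −3.

ε = -3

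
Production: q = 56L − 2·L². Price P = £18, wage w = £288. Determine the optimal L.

The marginal product of L is MP_L = 56 − 4L.
A price-taking firm hires until the value of the marginal product equals the wage: P·MP_L = w, so 18·(56 − 4L) = 288.
Then 56 − 4L = 16, giving L = 10.

L* = 10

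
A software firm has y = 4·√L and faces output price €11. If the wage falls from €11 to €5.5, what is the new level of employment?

L* = 16

From P·MP_L = w with MP_L = 2·L^(-1/2), the labor demand is L(w) = (22/w)^(2).
At w = 11: L = 4. At w = 5.5: L = 16.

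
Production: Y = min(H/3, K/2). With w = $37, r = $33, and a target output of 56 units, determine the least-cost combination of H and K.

With a fixed-proportions technology, the cost-minimizing bundle uses no slack in either input: H/3 = K/2 = Y.
So H = 3·56 = 168 and K = 2·56 = 112.

H* = 168, K* = 112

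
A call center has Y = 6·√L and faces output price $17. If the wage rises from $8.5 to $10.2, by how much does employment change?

From P·MP_L = w with MP_L = 3·L^(-1/2), the labor demand is L(w) = (51/w)^(2).
At w = 8.5: L = 36. At w = 10.2: L = 25.
ΔL = 25 − 36 = -11.

ΔL = -11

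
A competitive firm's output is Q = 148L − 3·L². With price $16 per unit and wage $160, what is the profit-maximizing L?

The marginal product of L is MP_L = 148 − 6L.
A price-taking firm hires until the value of the marginal product equals the wage: P·MP_L = w, so 16·(148 − 6L) = 160.
Then 148 − 6L = 10, giving L = 23.

L* = 23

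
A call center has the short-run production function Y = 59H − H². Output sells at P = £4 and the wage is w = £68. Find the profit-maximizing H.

The marginal product of H is MP_H = 59 − 2H.
A price-taking firm hires until the value of the marginal product equals the wage: P·MP_H = w, so 4·(59 − 2H) = 68.
Then 59 − 2H = 17, giving H = 21.

H* = 21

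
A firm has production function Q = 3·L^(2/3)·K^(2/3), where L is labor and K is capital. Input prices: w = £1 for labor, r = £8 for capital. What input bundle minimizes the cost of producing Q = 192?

L* = 64, K* = 8

Cost minimization requires the marginal rate of technical substitution to equal the input-price ratio: MP_L/MP_K = w/r.
Here MP_L/MP_K = (2/3)·(K/L)/(2/3) = (K/L). Setting this equal to 1/8 = 0.125 gives K = 0.125L.
Substituting into Q = 192: 3·L^(2/3)·(0.125L)^(2/3) = 192.
Solving, L = 64 and K = 8.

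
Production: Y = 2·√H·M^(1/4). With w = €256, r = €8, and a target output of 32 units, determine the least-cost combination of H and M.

H* = 16, M* = 256

Cost minimization requires the marginal rate of technical substitution to equal the input-price ratio: MP_H/MP_M = w/r.
Here MP_H/MP_M = (1/2)·(M/H)/(1/4) = 2·(M/H). Setting this equal to 256/8 = 32 gives M = 16H.
Substituting into Y = 32: 2·H^(1/2)·(16H)^(1/4) = 32.
Solving, H = 16 and M = 256.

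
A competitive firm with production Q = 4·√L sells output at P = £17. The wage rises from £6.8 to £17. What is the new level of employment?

From P·MP_L = w with MP_L = 2·L^(-1/2), the labor demand is L(w) = (34/w)^(2).
At w = 6.8: L = 25. At w = 17: L = 4.

L* = 4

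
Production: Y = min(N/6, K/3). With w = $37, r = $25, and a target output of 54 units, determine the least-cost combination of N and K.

N* = 324, K* = 162

With a fixed-proportions technology, the cost-minimizing bundle uses no slack in either input: N/6 = K/3 = Y.
So N = 6·54 = 324 and K = 3·54 = 162.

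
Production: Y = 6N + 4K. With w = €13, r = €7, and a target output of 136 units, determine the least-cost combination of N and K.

N* = 0, K* = 34

The inputs are perfect substitutes, so the firm uses whichever has the lower cost per unit of output.
Cost per unit of output via N is w/6 = 13/6; via K it is r/4 = 1.75. K is cheaper.
Producing Y = 136 with K alone: N = 0, K = 34.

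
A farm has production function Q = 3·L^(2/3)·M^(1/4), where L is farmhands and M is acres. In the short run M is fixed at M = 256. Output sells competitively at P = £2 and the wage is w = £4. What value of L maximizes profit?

L* = 64

With M = 256, MP_L = (2/3)·3·L^(-1/3)·256^(1/4) = 8·L^(-1/3).
Profit maximization for a price taker requires P·MP_L = w: 2·8·L^(-1/3) = 4.
So L^(-1/3) = 0.25, which gives L = 64.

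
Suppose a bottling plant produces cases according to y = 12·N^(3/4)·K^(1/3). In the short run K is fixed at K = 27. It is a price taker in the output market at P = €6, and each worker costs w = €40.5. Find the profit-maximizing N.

N* = 256

With K = 27, MP_N = (3/4)·12·N^(-1/4)·27^(1/3) = 27·N^(-1/4).
Profit maximization for a price taker requires P·MP_N = w: 6·27·N^(-1/4) = 40.5.
So N^(-1/4) = 0.25, which gives N = 256.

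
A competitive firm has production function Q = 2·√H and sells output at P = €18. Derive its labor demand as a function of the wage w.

MP_H = (1/2)·2·H^(-1/2) = H^(-1/2).
Setting P·MP_H = w: 18·H^(-1/2) = w.
Solving for H: H^(-1/2) = w/18, so H = (18/w)^(2).

H(w) = 324/w²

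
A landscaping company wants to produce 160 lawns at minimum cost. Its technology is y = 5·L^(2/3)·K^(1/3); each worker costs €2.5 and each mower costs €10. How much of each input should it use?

Cost minimization requires the marginal rate of technical substitution to equal the input-price ratio: MP_L/MP_K = w/r.
Here MP_L/MP_K = (2/3)·(K/L)/(1/3) = 2·(K/L). Setting this equal to 2.5/10 = 0.25 gives K = 0.125L.
Substituting into y = 160: 5·L^(2/3)·(0.125L)^(1/3) = 160.
Solving, L = 64 and K = 8.

L* = 64, K* = 8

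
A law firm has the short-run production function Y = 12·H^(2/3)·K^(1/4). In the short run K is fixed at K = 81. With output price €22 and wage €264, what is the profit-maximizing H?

With K = 81, MP_H = (2/3)·12·H^(-1/3)·81^(1/4) = 24·H^(-1/3).
Profit maximization for a price taker requires P·MP_H = w: 22·24·H^(-1/3) = 264.
So H^(-1/3) = 0.5, which gives H = 8.

H* = 8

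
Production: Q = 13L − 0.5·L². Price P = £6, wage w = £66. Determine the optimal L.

The marginal product of L is MP_L = 13 − L.
A price-taking firm hires until the value of the marginal product equals the wage: P·MP_L = w, so 6·(13 − L) = 66.
Then 13 − L = 11, giving L = 2.

L* = 2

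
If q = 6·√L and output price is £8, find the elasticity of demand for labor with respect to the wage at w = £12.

MP_L = (1/2)·6·L^(-1/2), so P·MP_L = w gives 24·L^(-1/2) = w.
Solving, L(w) = (24/w)^(2). This is a constant-elasticity form: L ∝ w^(−2), so ε = −2.

ε = -2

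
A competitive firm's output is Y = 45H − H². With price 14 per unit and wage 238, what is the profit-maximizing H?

H* = 14

The marginal product of H is MP_H = 45 − 2H.
A price-taking firm hires until the value of the marginal product equals the wage: P·MP_H = w, so 14·(45 − 2H) = 238.
Then 45 − 2H = 17, giving H = 14.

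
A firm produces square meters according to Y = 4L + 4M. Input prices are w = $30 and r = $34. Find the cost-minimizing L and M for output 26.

The inputs are perfect substitutes, so the firm uses whichever has the lower cost per unit of output.
Cost per unit of output via L is w/4 = 7.5; via M it is r/4 = 8.5. L is cheaper.
Producing Y = 26 with L alone: L = 6.5, M = 0.

L* = 6.5, M* = 0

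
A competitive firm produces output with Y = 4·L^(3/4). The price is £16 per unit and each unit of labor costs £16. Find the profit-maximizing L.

L* = 81

MP_L = (3/4)·4·L^(-1/4) = 3·L^(-1/4).
Profit maximization for a price taker requires P·MP_L = w: 16·3·L^(-1/4) = 16.
So L^(-1/4) = 1/3, which gives L = 81.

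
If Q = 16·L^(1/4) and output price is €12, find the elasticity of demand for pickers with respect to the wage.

MP_L = (1/4)·16·L^(-3/4), so P·MP_L = w gives 48·L^(-3/4) = w.
Solving, L(w) = (48/w)^(4/3). This is a constant-elasticity form: L ∝ w^(−4/3), so ε = −4/3.

ε = -4/3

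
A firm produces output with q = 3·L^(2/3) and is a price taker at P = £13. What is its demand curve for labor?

L(w) = 17576/w³

MP_L = (2/3)·3·L^(-1/3) = 2·L^(-1/3).
Setting P·MP_L = w: 26·L^(-1/3) = w.
Solving for L: L^(-1/3) = w/26, so L = (26/w)^(3).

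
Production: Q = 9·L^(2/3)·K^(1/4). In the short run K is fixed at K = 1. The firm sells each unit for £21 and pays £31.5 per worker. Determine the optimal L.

With K = 1, MP_L = (2/3)·9·L^(-1/3)·1^(1/4) = 6·L^(-1/3).
Profit maximization for a price taker requires P·MP_L = w: 21·6·L^(-1/3) = 31.5.
So L^(-1/3) = 0.25, which gives L = 64.

L* = 64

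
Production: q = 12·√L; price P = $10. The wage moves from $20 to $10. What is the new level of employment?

From P·MP_L = w with MP_L = 6·L^(-1/2), the labor demand is L(w) = (60/w)^(2).
At w = 20: L = 9. At w = 10: L = 36.

L* = 36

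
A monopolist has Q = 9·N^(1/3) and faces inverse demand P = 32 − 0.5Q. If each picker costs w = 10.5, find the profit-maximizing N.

N* = 8

Marginal revenue from the inverse demand is MR = 32 − Q.
The marginal product is MP_N = 3·N^(-2/3).
A monopolist hires until marginal revenue product equals the wage: MR·MP_N = w.
At N, Q = 9·N^(1/3). Substituting and solving: (32 − 9·N^(1/3))·3·N^(-2/3) = 10.5 gives N = 8.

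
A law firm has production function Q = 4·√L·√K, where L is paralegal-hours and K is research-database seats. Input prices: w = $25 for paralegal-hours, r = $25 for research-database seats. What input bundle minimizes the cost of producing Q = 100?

L* = 25, K* = 25

Cost minimization requires the marginal rate of technical substitution to equal the input-price ratio: MP_L/MP_K = w/r.
Here MP_L/MP_K = (1/2)·(K/L)/(1/2) = (K/L). Setting this equal to 25/25 = 1 gives K = L.
Substituting into Q = 100: 4·L^(1/2)·(L)^(1/2) = 100.
Solving, L = 25 and K = 25.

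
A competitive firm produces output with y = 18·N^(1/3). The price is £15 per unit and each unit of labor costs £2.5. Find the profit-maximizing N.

MP_N = (1/3)·18·N^(-2/3) = 6·N^(-2/3).
Profit maximization for a price taker requires P·MP_N = w: 15·6·N^(-2/3) = 2.5.
So N^(-2/3) = 1/36, which gives N = 216.

N* = 216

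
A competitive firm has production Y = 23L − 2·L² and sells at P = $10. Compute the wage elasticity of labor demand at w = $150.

From P·MP_L = w with MP_L = 23 − 4L, labor demand is L(w) = (23 − w/10)/4.
dL/dw = −1/(40) = -0.025.
At w = 150, L = 2, so ε = (dL/dw)·(w/L) = (-0.025)·(150/2) = -1.875.

ε = -1.875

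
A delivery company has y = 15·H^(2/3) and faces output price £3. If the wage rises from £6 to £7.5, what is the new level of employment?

H* = 64

From P·MP_H = w with MP_H = 10·H^(-1/3), the labor demand is H(w) = (30/w)^(3).
At w = 6: H = 125. At w = 7.5: H = 64.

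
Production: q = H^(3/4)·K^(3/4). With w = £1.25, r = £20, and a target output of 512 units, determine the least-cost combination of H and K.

H* = 256, K* = 16

Cost minimization requires the marginal rate of technical substitution to equal the input-price ratio: MP_H/MP_K = w/r.
Here MP_H/MP_K = (3/4)·(K/H)/(3/4) = (K/H). Setting this equal to 1.25/20 = 0.0625 gives K = 0.0625H.
Substituting into q = 512: H^(3/4)·(0.0625H)^(3/4) = 512.
Solving, H = 256 and K = 16.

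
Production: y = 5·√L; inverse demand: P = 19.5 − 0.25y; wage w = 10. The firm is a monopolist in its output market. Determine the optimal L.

Marginal revenue from the inverse demand is MR = 19.5 − 0.5y.
The marginal product is MP_L = 2.5·L^(-1/2).
A monopolist hires until marginal revenue product equals the wage: MR·MP_L = w.
At L, y = 5·√L. Substituting and solving: (19.5 − 2.5·√L)·2.5·L^(-1/2) = 10 gives L = 9.

L* = 9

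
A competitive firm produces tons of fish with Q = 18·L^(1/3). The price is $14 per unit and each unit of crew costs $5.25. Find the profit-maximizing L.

L* = 64

MP_L = (1/3)·18·L^(-2/3) = 6·L^(-2/3).
Profit maximization for a price taker requires P·MP_L = w: 14·6·L^(-2/3) = 5.25.
So L^(-2/3) = 0.0625, which gives L = 64.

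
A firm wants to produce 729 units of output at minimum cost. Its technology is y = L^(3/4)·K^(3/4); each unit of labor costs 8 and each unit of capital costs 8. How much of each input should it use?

L* = 81, K* = 81

Cost minimization requires the marginal rate of technical substitution to equal the input-price ratio: MP_L/MP_K = w/r.
Here MP_L/MP_K = (3/4)·(K/L)/(3/4) = (K/L). Setting this equal to 8/8 = 1 gives K = L.
Substituting into y = 729: L^(3/4)·(L)^(3/4) = 729.
Solving, L = 81 and K = 81.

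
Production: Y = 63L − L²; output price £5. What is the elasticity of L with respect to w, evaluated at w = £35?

From P·MP_L = w with MP_L = 63 − 2L, labor demand is L(w) = (63 − w/5)/2.
dL/dw = −1/(10) = -0.1.
At w = 35, L = 28, so ε = (dL/dw)·(w/L) = (-0.1)·(35/28) = -0.125.

ε = -0.125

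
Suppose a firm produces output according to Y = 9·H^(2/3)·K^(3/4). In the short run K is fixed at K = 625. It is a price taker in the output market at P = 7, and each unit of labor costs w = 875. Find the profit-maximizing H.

H* = 216

With K = 625, MP_H = (2/3)·9·H^(-1/3)·625^(3/4) = 750·H^(-1/3).
Profit maximization for a price taker requires P·MP_H = w: 7·750·H^(-1/3) = 875.
So H^(-1/3) = 1/6, which gives H = 216.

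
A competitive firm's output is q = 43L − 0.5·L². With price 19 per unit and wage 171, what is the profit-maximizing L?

The marginal product of L is MP_L = 43 − L.
A price-taking firm hires until the value of the marginal product equals the wage: P·MP_L = w, so 19·(43 − L) = 171.
Then 43 − L = 9, giving L = 34.

L* = 34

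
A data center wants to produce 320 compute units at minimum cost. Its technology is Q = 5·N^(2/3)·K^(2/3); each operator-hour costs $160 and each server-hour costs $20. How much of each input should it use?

Cost minimization requires the marginal rate of technical substitution to equal the input-price ratio: MP_N/MP_K = w/r.
Here MP_N/MP_K = (2/3)·(K/N)/(2/3) = (K/N). Setting this equal to 160/20 = 8 gives K = 8N.
Substituting into Q = 320: 5·N^(2/3)·(8N)^(2/3) = 320.
Solving, N = 8 and K = 64.

N* = 8, K* = 64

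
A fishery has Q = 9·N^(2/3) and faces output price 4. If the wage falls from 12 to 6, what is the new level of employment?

N* = 64

From P·MP_N = w with MP_N = 6·N^(-1/3), the labor demand is N(w) = (24/w)^(3).
At w = 12: N = 8. At w = 6: N = 64.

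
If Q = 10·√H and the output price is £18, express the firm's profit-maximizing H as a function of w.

H(w) = 8100/w²

MP_H = (1/2)·10·H^(-1/2) = 5·H^(-1/2).
Setting P·MP_H = w: 90·H^(-1/2) = w.
Solving for H: H^(-1/2) = w/90, so H = (90/w)^(2).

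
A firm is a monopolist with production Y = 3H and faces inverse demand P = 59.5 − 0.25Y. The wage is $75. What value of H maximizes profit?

Marginal revenue from the inverse demand is MR = 59.5 − 0.5Y.
The marginal product is MP_H = 3.
A monopolist hires until marginal revenue product equals the wage: MR·MP_H = w.
(59.5 − 1.5H)·3 = 75, so H = 23.

H* = 23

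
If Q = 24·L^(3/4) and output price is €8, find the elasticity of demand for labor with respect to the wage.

ε = -4

MP_L = (3/4)·24·L^(-1/4), so P·MP_L = w gives 144·L^(-1/4) = w.
Solving, L(w) = (144/w)^(4). This is a constant-elasticity form: L ∝ w^(−4), so ε = −4.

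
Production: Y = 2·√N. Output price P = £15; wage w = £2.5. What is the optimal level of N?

N* = 36

MP_N = (1/2)·2·N^(-1/2) = N^(-1/2).
Profit maximization for a price taker requires P·MP_N = w: 15·N^(-1/2) = 2.5.
So N^(-1/2) = 1/6, which gives N = 36.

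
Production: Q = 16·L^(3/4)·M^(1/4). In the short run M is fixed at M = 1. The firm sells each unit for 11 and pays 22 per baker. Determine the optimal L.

L* = 1296

With M = 1, MP_L = (3/4)·16·L^(-1/4)·1^(1/4) = 12·L^(-1/4).
Profit maximization for a price taker requires P·MP_L = w: 11·12·L^(-1/4) = 22.
So L^(-1/4) = 1/6, which gives L = 1296.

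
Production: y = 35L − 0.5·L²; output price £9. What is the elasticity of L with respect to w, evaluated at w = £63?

From P·MP_L = w with MP_L = 35 − L, labor demand is L(w) = 35 − w/9.
dL/dw = −1/(9) = -1/9.
At w = 63, L = 28, so ε = (dL/dw)·(w/L) = (-1/9)·(63/28) = -0.25.

ε = -0.25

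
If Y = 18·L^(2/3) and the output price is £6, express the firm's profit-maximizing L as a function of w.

L(w) = 373248/w³

MP_L = (2/3)·18·L^(-1/3) = 12·L^(-1/3).
Setting P·MP_L = w: 72·L^(-1/3) = w.
Solving for L: L^(-1/3) = w/72, so L = (72/w)^(3).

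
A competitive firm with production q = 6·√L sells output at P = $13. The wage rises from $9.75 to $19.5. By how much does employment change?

ΔL = -12

From P·MP_L = w with MP_L = 3·L^(-1/2), the labor demand is L(w) = (39/w)^(2).
At w = 9.75: L = 16. At w = 19.5: L = 4.
ΔL = 4 − 16 = -12.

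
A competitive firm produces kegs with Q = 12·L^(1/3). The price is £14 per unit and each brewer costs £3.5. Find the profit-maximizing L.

MP_L = (1/3)·12·L^(-2/3) = 4·L^(-2/3).
Profit maximization for a price taker requires P·MP_L = w: 14·4·L^(-2/3) = 3.5.
So L^(-2/3) = 0.0625, which gives L = 64.

L* = 64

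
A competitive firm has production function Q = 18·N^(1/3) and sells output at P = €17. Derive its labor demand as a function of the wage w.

MP_N = (1/3)·18·N^(-2/3) = 6·N^(-2/3).
Setting P·MP_N = w: 102·N^(-2/3) = w.
Solving for N: N^(-2/3) = w/102, so N = (102/w)^(3/2).

N(w) = (102/w)^(3/2)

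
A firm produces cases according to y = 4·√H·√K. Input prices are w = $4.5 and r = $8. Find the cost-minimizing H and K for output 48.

Cost minimization requires the marginal rate of technical substitution to equal the input-price ratio: MP_H/MP_K = w/r.
Here MP_H/MP_K = (1/2)·(K/H)/(1/2) = (K/H). Setting this equal to 4.5/8 = 0.5625 gives K = 0.5625H.
Substituting into y = 48: 4·H^(1/2)·(0.5625H)^(1/2) = 48.
Solving, H = 16 and K = 9.

H* = 16, K* = 9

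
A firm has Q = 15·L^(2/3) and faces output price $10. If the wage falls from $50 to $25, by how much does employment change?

ΔL = 56

From P·MP_L = w with MP_L = 10·L^(-1/3), the labor demand is L(w) = (100/w)^(3).
At w = 50: L = 8. At w = 25: L = 64.
ΔL = 64 − 8 = 56.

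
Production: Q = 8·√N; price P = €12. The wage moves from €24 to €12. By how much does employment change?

ΔN = 12

From P·MP_N = w with MP_N = 4·N^(-1/2), the labor demand is N(w) = (48/w)^(2).
At w = 24: N = 4. At w = 12: N = 16.
ΔN = 16 − 4 = 12.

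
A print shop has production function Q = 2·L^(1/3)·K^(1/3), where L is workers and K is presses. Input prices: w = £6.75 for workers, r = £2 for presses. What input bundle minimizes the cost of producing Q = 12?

L* = 8, K* = 27

Cost minimization requires the marginal rate of technical substitution to equal the input-price ratio: MP_L/MP_K = w/r.
Here MP_L/MP_K = (1/3)·(K/L)/(1/3) = (K/L). Setting this equal to 6.75/2 = 3.375 gives K = 3.375L.
Substituting into Q = 12: 2·L^(1/3)·(3.375L)^(1/3) = 12.
Solving, L = 8 and K = 27.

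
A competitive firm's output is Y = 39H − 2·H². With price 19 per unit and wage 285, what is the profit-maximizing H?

The marginal product of H is MP_H = 39 − 4H.
A price-taking firm hires until the value of the marginal product equals the wage: P·MP_H = w, so 19·(39 − 4H) = 285.
Then 39 − 4H = 15, giving H = 6.

H* = 6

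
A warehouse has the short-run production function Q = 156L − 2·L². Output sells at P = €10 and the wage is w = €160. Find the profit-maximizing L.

L* = 35

The marginal product of L is MP_L = 156 − 4L.
A price-taking firm hires until the value of the marginal product equals the wage: P·MP_L = w, so 10·(156 − 4L) = 160.
Then 156 − 4L = 16, giving L = 35.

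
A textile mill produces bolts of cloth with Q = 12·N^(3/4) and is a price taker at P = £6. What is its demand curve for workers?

MP_N = (3/4)·12·N^(-1/4) = 9·N^(-1/4).
Setting P·MP_N = w: 54·N^(-1/4) = w.
Solving for N: N^(-1/4) = w/54, so N = (54/w)^(4).

N(w) = 8503056/w^(4)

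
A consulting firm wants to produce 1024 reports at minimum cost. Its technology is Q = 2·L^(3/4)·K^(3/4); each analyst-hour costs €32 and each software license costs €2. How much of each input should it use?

Cost minimization requires the marginal rate of technical substitution to equal the input-price ratio: MP_L/MP_K = w/r.
Here MP_L/MP_K = (3/4)·(K/L)/(3/4) = (K/L). Setting this equal to 32/2 = 16 gives K = 16L.
Substituting into Q = 1024: 2·L^(3/4)·(16L)^(3/4) = 1024.
Solving, L = 16 and K = 256.

L* = 16, K* = 256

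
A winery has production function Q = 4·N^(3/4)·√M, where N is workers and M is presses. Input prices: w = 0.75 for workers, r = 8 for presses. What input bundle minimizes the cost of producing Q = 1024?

Cost minimization requires the marginal rate of technical substitution to equal the input-price ratio: MP_N/MP_M = w/r.
Here MP_N/MP_M = (3/4)·(M/N)/(1/2) = 1.5·(M/N). Setting this equal to 0.75/8 = 0.09375 gives M = 0.0625N.
Substituting into Q = 1024: 4·N^(3/4)·(0.0625N)^(1/2) = 1024.
Solving, N = 256 and M = 16.

N* = 256, M* = 16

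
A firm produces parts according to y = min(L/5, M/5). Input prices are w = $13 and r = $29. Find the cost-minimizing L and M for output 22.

With a fixed-proportions technology, the cost-minimizing bundle uses no slack in either input: L/5 = M/5 = y.
So L = 5·22 = 110 and M = 5·22 = 110.

L* = 110, M* = 110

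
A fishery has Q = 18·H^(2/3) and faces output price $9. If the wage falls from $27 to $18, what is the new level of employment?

H* = 216

From P·MP_H = w with MP_H = 12·H^(-1/3), the labor demand is H(w) = (108/w)^(3).
At w = 27: H = 64. At w = 18: H = 216.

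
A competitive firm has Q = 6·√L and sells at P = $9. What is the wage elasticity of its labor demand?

MP_L = (1/2)·6·L^(-1/2), so P·MP_L = w gives 27·L^(-1/2) = w.
Solving, L(w) = (27/w)^(2). This is a constant-elasticity form: L ∝ w^(−2), so ε = −2.

ε = -2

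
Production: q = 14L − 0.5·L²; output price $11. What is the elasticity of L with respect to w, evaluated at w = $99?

ε = -1.8

From P·MP_L = w with MP_L = 14 − L, labor demand is L(w) = 14 − w/11.
dL/dw = −1/(11) = -1/11.
At w = 99, L = 5, so ε = (dL/dw)·(w/L) = (-1/11)·(99/5) = -1.8.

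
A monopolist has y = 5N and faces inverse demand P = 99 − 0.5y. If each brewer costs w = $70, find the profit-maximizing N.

Marginal revenue from the inverse demand is MR = 99 − y.
The marginal product is MP_N = 5.
A monopolist hires until marginal revenue product equals the wage: MR·MP_N = w.
(99 − 5N)·5 = 70, so N = 17.

N* = 17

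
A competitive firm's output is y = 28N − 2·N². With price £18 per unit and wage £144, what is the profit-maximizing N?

N* = 5

The marginal product of N is MP_N = 28 − 4N.
A price-taking firm hires until the value of the marginal product equals the wage: P·MP_N = w, so 18·(28 − 4N) = 144.
Then 28 − 4N = 8, giving N = 5.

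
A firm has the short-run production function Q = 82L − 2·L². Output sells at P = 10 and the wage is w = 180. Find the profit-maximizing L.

The marginal product of L is MP_L = 82 − 4L.
A price-taking firm hires until the value of the marginal product equals the wage: P·MP_L = w, so 10·(82 − 4L) = 180.
Then 82 − 4L = 18, giving L = 16.

L* = 16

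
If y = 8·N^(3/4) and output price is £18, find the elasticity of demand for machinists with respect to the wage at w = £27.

ε = -4

MP_N = (3/4)·8·N^(-1/4), so P·MP_N = w gives 108·N^(-1/4) = w.
Solving, N(w) = (108/w)^(4). This is a constant-elasticity form: N ∝ w^(−4), so ε = −4.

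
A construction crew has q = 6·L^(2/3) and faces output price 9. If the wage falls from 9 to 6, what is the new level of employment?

L* = 216

From P·MP_L = w with MP_L = 4·L^(-1/3), the labor demand is L(w) = (36/w)^(3).
At w = 9: L = 64. At w = 6: L = 216.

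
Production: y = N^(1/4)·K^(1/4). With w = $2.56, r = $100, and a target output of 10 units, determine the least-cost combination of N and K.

N* = 625, K* = 16

Cost minimization requires the marginal rate of technical substitution to equal the input-price ratio: MP_N/MP_K = w/r.
Here MP_N/MP_K = (1/4)·(K/N)/(1/4) = (K/N). Setting this equal to 2.56/100 = 0.0256 gives K = 0.0256N.
Substituting into y = 10: N^(1/4)·(0.0256N)^(1/4) = 10.
Solving, N = 625 and K = 16.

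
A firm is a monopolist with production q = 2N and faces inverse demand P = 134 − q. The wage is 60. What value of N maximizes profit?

N* = 26

Marginal revenue from the inverse demand is MR = 134 − 2q.
The marginal product is MP_N = 2.
A monopolist hires until marginal revenue product equals the wage: MR·MP_N = w.
(134 − 4N)·2 = 60, so N = 26.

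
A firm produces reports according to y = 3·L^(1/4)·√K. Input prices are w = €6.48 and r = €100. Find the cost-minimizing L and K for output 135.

L* = 625, K* = 81

Cost minimization requires the marginal rate of technical substitution to equal the input-price ratio: MP_L/MP_K = w/r.
Here MP_L/MP_K = (1/4)·(K/L)/(1/2) = 0.5·(K/L). Setting this equal to 6.48/100 = 0.0648 gives K = 0.1296L.
Substituting into y = 135: 3·L^(1/4)·(0.1296L)^(1/2) = 135.
Solving, L = 625 and K = 81.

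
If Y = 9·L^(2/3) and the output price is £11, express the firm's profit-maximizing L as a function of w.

L(w) = 287496/w³

MP_L = (2/3)·9·L^(-1/3) = 6·L^(-1/3).
Setting P·MP_L = w: 66·L^(-1/3) = w.
Solving for L: L^(-1/3) = w/66, so L = (66/w)^(3).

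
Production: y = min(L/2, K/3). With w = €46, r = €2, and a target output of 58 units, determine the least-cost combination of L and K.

With a fixed-proportions technology, the cost-minimizing bundle uses no slack in either input: L/2 = K/3 = y.
So L = 2·58 = 116 and K = 3·58 = 174.

L* = 116, K* = 174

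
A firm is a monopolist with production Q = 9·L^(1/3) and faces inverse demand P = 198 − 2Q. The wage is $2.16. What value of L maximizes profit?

Marginal revenue from the inverse demand is MR = 198 − 4Q.
The marginal product is MP_L = 3·L^(-2/3).
A monopolist hires until marginal revenue product equals the wage: MR·MP_L = w.
At L, Q = 9·L^(1/3). Substituting and solving: (198 − 36·L^(1/3))·3·L^(-2/3) = 2.16 gives L = 125.

L* = 125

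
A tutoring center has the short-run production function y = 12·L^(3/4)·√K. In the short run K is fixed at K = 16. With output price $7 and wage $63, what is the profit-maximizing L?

With K = 16, MP_L = (3/4)·12·L^(-1/4)·16^(1/2) = 36·L^(-1/4).
Profit maximization for a price taker requires P·MP_L = w: 7·36·L^(-1/4) = 63.
So L^(-1/4) = 0.25, which gives L = 256.

L* = 256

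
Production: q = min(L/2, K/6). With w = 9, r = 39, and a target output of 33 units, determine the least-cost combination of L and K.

With a fixed-proportions technology, the cost-minimizing bundle uses no slack in either input: L/2 = K/6 = q.
So L = 2·33 = 66 and K = 6·33 = 198.

L* = 66, K* = 198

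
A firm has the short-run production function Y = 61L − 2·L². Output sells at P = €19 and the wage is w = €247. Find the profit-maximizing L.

The marginal product of L is MP_L = 61 − 4L.
A price-taking firm hires until the value of the marginal product equals the wage: P·MP_L = w, so 19·(61 − 4L) = 247.
Then 61 − 4L = 13, giving L = 12.

L* = 12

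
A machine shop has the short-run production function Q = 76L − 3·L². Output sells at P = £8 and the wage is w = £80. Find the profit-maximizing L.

L* = 11

The marginal product of L is MP_L = 76 − 6L.
A price-taking firm hires until the value of the marginal product equals the wage: P·MP_L = w, so 8·(76 − 6L) = 80.
Then 76 − 6L = 10, giving L = 11.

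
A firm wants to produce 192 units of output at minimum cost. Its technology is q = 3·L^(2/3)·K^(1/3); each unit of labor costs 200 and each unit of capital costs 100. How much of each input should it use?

Cost minimization requires the marginal rate of technical substitution to equal the input-price ratio: MP_L/MP_K = w/r.
Here MP_L/MP_K = (2/3)·(K/L)/(1/3) = 2·(K/L). Setting this equal to 200/100 = 2 gives K = L.
Substituting into q = 192: 3·L^(2/3)·(L)^(1/3) = 192.
Solving, L = 64 and K = 64.

L* = 64, K* = 64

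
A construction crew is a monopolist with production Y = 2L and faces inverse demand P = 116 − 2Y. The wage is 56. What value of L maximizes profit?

L* = 11

Marginal revenue from the inverse demand is MR = 116 − 4Y.
The marginal product is MP_L = 2.
A monopolist hires until marginal revenue product equals the wage: MR·MP_L = w.
(116 − 8L)·2 = 56, so L = 11.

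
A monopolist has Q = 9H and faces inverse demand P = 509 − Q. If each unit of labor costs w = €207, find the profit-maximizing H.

Marginal revenue from the inverse demand is MR = 509 − 2Q.
The marginal product is MP_H = 9.
A monopolist hires until marginal revenue product equals the wage: MR·MP_H = w.
(509 − 18H)·9 = 207, so H = 27.

H* = 27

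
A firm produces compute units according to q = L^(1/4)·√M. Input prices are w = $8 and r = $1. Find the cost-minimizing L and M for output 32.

L* = 16, M* = 256

Cost minimization requires the marginal rate of technical substitution to equal the input-price ratio: MP_L/MP_M = w/r.
Here MP_L/MP_M = (1/4)·(M/L)/(1/2) = 0.5·(M/L). Setting this equal to 8/1 = 8 gives M = 16L.
Substituting into q = 32: L^(1/4)·(16L)^(1/2) = 32.
Solving, L = 16 and M = 256.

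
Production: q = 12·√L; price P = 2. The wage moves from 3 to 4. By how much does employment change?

From P·MP_L = w with MP_L = 6·L^(-1/2), the labor demand is L(w) = (12/w)^(2).
At w = 3: L = 16. At w = 4: L = 9.
ΔL = 9 − 16 = -7.

ΔL = -7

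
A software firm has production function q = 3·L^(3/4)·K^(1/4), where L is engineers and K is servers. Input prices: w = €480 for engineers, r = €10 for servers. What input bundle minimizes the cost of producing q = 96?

Cost minimization requires the marginal rate of technical substitution to equal the input-price ratio: MP_L/MP_K = w/r.
Here MP_L/MP_K = (3/4)·(K/L)/(1/4) = 3·(K/L). Setting this equal to 480/10 = 48 gives K = 16L.
Substituting into q = 96: 3·L^(3/4)·(16L)^(1/4) = 96.
Solving, L = 16 and K = 256.

L* = 16, K* = 256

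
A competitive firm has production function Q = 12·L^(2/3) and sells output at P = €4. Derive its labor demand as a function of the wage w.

L(w) = 32768/w³

MP_L = (2/3)·12·L^(-1/3) = 8·L^(-1/3).
Setting P·MP_L = w: 32·L^(-1/3) = w.
Solving for L: L^(-1/3) = w/32, so L = (32/w)^(3).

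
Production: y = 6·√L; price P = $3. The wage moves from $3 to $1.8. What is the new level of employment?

From P·MP_L = w with MP_L = 3·L^(-1/2), the labor demand is L(w) = (9/w)^(2).
At w = 3: L = 9. At w = 1.8: L = 25.

L* = 25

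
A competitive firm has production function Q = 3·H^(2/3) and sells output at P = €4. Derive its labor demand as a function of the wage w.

H(w) = 512/w³

MP_H = (2/3)·3·H^(-1/3) = 2·H^(-1/3).
Setting P·MP_H = w: 8·H^(-1/3) = w.
Solving for H: H^(-1/3) = w/8, so H = (8/w)^(3).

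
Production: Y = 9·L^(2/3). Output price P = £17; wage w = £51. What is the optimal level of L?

L* = 8

MP_L = (2/3)·9·L^(-1/3) = 6·L^(-1/3).
Profit maximization for a price taker requires P·MP_L = w: 17·6·L^(-1/3) = 51.
So L^(-1/3) = 0.5, which gives L = 8.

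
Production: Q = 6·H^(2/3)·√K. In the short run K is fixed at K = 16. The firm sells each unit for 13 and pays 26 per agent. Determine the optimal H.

H* = 512

With K = 16, MP_H = (2/3)·6·H^(-1/3)·16^(1/2) = 16·H^(-1/3).
Profit maximization for a price taker requires P·MP_H = w: 13·16·H^(-1/3) = 26.
So H^(-1/3) = 0.125, which gives H = 512.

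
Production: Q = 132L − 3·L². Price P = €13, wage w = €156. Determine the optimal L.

L* = 20

The marginal product of L is MP_L = 132 − 6L.
A price-taking firm hires until the value of the marginal product equals the wage: P·MP_L = w, so 13·(132 − 6L) = 156.
Then 132 − 6L = 12, giving L = 20.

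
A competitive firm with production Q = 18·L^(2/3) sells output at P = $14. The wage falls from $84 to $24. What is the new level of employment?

L* = 343

From P·MP_L = w with MP_L = 12·L^(-1/3), the labor demand is L(w) = (168/w)^(3).
At w = 84: L = 8. At w = 24: L = 343.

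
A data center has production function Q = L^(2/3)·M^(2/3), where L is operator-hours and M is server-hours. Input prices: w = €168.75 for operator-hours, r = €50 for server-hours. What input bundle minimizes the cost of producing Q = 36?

Cost minimization requires the marginal rate of technical substitution to equal the input-price ratio: MP_L/MP_M = w/r.
Here MP_L/MP_M = (2/3)·(M/L)/(2/3) = (M/L). Setting this equal to 168.75/50 = 3.375 gives M = 3.375L.
Substituting into Q = 36: L^(2/3)·(3.375L)^(2/3) = 36.
Solving, L = 8 and M = 27.

L* = 8, M* = 27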